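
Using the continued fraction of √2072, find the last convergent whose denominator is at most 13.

√2072 = [45; 1, 1, 12, 1, 1, 90, …] (period length 6).
Convergents:
  p_0/q_0 = 45/1
  p_1/q_1 = 46/1
  p_2/q_2 = 91/2
  p_3/q_3 = 1138/25
q_2 = 2 ≤ 13 < 25 = q_3, so the answer is 91/2.

91/2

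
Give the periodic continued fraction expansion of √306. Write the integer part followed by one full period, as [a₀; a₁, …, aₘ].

[17; 2, 34]

a₀ = ⌊√306⌋ = 17.
With m₀=0, d₀=1 and mₖ₊₁ = dₖaₖ − mₖ, dₖ₊₁ = (n − mₖ₊₁²)/dₖ, aₖ₊₁ = ⌊(a₀+mₖ₊₁)/dₖ₊₁⌋:
  k=1: m=17, d=17, a=2
  k=2: m=17, d=1, a=34
d=1 and a=2a₀=34 at k=2, so the next step gives (m, d) = (17, 17) again — its k=1 value — and the period has length 2.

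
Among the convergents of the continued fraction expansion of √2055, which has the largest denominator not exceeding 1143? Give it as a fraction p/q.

36991/816

√2055 = [45; 3, 90, …] (period length 2).
Convergents:
  p_0/q_0 = 45/1
  p_1/q_1 = 136/3
  p_2/q_2 = 12285/271
  p_3/q_3 = 36991/816
  p_4/q_4 = 3341475/73711
q_3 = 816 ≤ 1143 < 73711 = q_4, so the answer is 36991/816.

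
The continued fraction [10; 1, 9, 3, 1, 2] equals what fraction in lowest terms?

Fold from the inside: start with 2/1.
  1 + 1/2 = 3/2
  3 + 2/3 = 11/3
  9 + 3/11 = 102/11
  1 + 11/102 = 113/102
  10 + 102/113 = 1232/113

1232/113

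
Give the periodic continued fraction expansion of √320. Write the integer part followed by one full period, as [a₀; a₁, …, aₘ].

a₀ = ⌊√320⌋ = 17.
With m₀=0, d₀=1 and mₖ₊₁ = dₖaₖ − mₖ, dₖ₊₁ = (n − mₖ₊₁²)/dₖ, aₖ₊₁ = ⌊(a₀+mₖ₊₁)/dₖ₊₁⌋:
  k=1: m=17, d=31, a=1
  k=2: m=14, d=4, a=7
  k=3: m=14, d=31, a=1
  k=4: m=17, d=1, a=34
d=1 and a=2a₀=34 at k=4, so the next step gives (m, d) = (17, 31) again — its k=1 value — and the period has length 4.

[17; 1, 7, 1, 34]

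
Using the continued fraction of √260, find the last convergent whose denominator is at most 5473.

√260 = [16; 8, 32, …] (period length 2).
Convergents:
  p_0/q_0 = 16/1
  p_1/q_1 = 129/8
  p_2/q_2 = 4144/257
  p_3/q_3 = 33281/2064
  p_4/q_4 = 1069136/66305
q_3 = 2064 ≤ 5473 < 66305 = q_4, so the answer is 33281/2064.

33281/2064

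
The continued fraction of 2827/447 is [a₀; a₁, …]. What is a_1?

3

2827 = 6·447 + 145   →  a_0 = 6
447 = 3·145 + 12   →  a_1 = 3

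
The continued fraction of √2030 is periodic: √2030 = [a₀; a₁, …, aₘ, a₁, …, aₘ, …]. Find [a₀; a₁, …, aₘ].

[45; 18, 90]

a₀ = ⌊√2030⌋ = 45.
With m₀=0, d₀=1 and mₖ₊₁ = dₖaₖ − mₖ, dₖ₊₁ = (n − mₖ₊₁²)/dₖ, aₖ₊₁ = ⌊(a₀+mₖ₊₁)/dₖ₊₁⌋:
  k=1: m=45, d=5, a=18
  k=2: m=45, d=1, a=90
d=1 and a=2a₀=90 at k=2, so the next step gives (m, d) = (45, 5) again — its k=1 value — and the period has length 2.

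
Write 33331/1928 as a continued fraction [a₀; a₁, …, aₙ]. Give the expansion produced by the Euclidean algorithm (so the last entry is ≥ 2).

[17; 3, 2, 9, 14, 2]

33331 = 17*1928 + 555
1928 = 3*555 + 263
555 = 2*263 + 29
263 = 9*29 + 2
29 = 14*2 + 1
2 = 2*1 + 0  (stop)
So 33331/1928 = [17; 3, 2, 9, 14, 2].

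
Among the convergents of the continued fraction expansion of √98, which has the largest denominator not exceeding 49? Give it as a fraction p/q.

√98 = [9; 1, 8, 1, 18, …] (period length 4).
Convergents:
  p_0/q_0 = 9/1
  p_1/q_1 = 10/1
  p_2/q_2 = 89/9
  p_3/q_3 = 99/10
  p_4/q_4 = 1871/189
q_3 = 10 ≤ 49 < 189 = q_4, so the answer is 99/10.

99/10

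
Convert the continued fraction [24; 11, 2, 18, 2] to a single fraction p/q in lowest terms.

Fold from the inside: start with 2/1.
  18 + 1/2 = 37/2
  2 + 2/37 = 76/37
  11 + 37/76 = 873/76
  24 + 76/873 = 21028/873

21028/873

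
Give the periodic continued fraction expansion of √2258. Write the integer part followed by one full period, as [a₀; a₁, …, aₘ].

[47; 1, 1, 13, 13, 1, 1, 94]

a₀ = ⌊√2258⌋ = 47.
With m₀=0, d₀=1 and mₖ₊₁ = dₖaₖ − mₖ, dₖ₊₁ = (n − mₖ₊₁²)/dₖ, aₖ₊₁ = ⌊(a₀+mₖ₊₁)/dₖ₊₁⌋:
  k=1: m=47, d=49, a=1
  k=2: m=2, d=46, a=1
  k=3: m=44, d=7, a=13
  k=4: m=47, d=7, a=13
  k=5: m=44, d=46, a=1
  k=6: m=2, d=49, a=1
  k=7: m=47, d=1, a=94
d=1 and a=2a₀=94 at k=7, so the next step gives (m, d) = (47, 49) again — its k=1 value — and the period has length 7.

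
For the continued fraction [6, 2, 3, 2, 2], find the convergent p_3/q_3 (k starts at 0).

Using pₖ = aₖpₖ₋₁ + pₖ₋₂, qₖ = aₖqₖ₋₁ + qₖ₋₂ (with p₋₁=1, p₋₂=0, q₋₁=0, q₋₂=1):
  k=0: a=6, p=6, q=1
  k=1: a=2, p=13, q=2
  k=2: a=3, p=45, q=7
  k=3: a=2, p=103, q=16

103/16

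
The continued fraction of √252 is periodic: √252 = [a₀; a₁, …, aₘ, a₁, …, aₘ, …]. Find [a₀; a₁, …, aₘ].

a₀ = ⌊√252⌋ = 15.
With m₀=0, d₀=1 and mₖ₊₁ = dₖaₖ − mₖ, dₖ₊₁ = (n − mₖ₊₁²)/dₖ, aₖ₊₁ = ⌊(a₀+mₖ₊₁)/dₖ₊₁⌋:
  k=1: m=15, d=27, a=1
  k=2: m=12, d=4, a=6
  k=3: m=12, d=27, a=1
  k=4: m=15, d=1, a=30
d=1 and a=2a₀=30 at k=4, so the next step gives (m, d) = (15, 27) again — its k=1 value — and the period has length 4.

[15; 1, 6, 1, 30]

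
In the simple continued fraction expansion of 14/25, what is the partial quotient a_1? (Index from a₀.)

14 = 0·25 + 14   →  a_0 = 0
25 = 1·14 + 11   →  a_1 = 1

1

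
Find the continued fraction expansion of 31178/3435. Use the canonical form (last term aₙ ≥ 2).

[9; 13, 16, 2, 3, 2]

31178 = 9×3435 + 263
3435 = 13×263 + 16
263 = 16×16 + 7
16 = 2×7 + 2
7 = 3×2 + 1
2 = 2×1 + 0  (stop)
So 31178/3435 = [9; 13, 16, 2, 3, 2].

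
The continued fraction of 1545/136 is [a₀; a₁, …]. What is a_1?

2

1545 = 11·136 + 49   →  a_0 = 11
136 = 2·49 + 38   →  a_1 = 2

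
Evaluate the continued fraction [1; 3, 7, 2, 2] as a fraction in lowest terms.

153/116

Fold from the inside: start with 2/1.
  2 + 1/2 = 5/2
  7 + 2/5 = 37/5
  3 + 5/37 = 116/37
  1 + 37/116 = 153/116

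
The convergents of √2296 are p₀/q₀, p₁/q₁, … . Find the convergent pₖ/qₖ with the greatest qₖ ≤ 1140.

√2296 = [47; 1, 10, 1, 94, …] (period length 4).
Convergents:
  p_0/q_0 = 47/1
  p_1/q_1 = 48/1
  p_2/q_2 = 527/11
  p_3/q_3 = 575/12
  p_4/q_4 = 54577/1139
  p_5/q_5 = 55152/1151
q_4 = 1139 ≤ 1140 < 1151 = q_5, so the answer is 54577/1139.

54577/1139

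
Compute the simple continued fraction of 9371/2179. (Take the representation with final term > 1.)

9371 = 4·2179 + 655
2179 = 3·655 + 214
655 = 3·214 + 13
214 = 16·13 + 6
13 = 2·6 + 1
6 = 6·1 + 0  (stop)
So 9371/2179 = [4; 3, 3, 16, 2, 6].

[4; 3, 3, 16, 2, 6]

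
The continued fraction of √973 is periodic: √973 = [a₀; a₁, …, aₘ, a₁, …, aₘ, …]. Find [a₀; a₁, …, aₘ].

a₀ = ⌊√973⌋ = 31.
With m₀=0, d₀=1 and mₖ₊₁ = dₖaₖ − mₖ, dₖ₊₁ = (n − mₖ₊₁²)/dₖ, aₖ₊₁ = ⌊(a₀+mₖ₊₁)/dₖ₊₁⌋:
  k=1: m=31, d=12, a=5
  k=2: m=29, d=11, a=5
  k=3: m=26, d=27, a=2
  k=4: m=28, d=7, a=8
  k=5: m=28, d=27, a=2
  k=6: m=26, d=11, a=5
  k=7: m=29, d=12, a=5
  k=8: m=31, d=1, a=62
d=1 and a=2a₀=62 at k=8, so the next step gives (m, d) = (31, 12) again — its k=1 value — and the period has length 8.

[31; 5, 5, 2, 8, 2, 5, 5, 62]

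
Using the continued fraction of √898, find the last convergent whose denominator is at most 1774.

√898 = [29; 1, 28, 1, 58, …] (period length 4).
Convergents:
  p_0/q_0 = 29/1
  p_1/q_1 = 30/1
  p_2/q_2 = 869/29
  p_3/q_3 = 899/30
  p_4/q_4 = 53011/1769
  p_5/q_5 = 53910/1799
q_4 = 1769 ≤ 1774 < 1799 = q_5, so the answer is 53011/1769.

53011/1769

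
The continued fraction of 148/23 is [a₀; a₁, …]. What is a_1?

2

148 = 6·23 + 10   →  a_0 = 6
23 = 2·10 + 3   →  a_1 = 2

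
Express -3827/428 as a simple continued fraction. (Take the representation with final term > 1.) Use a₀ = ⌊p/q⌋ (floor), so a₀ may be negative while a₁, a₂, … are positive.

[-9; 17, 8, 3]

-3827 = -9×428 + 25
428 = 17×25 + 3
25 = 8×3 + 1
3 = 3×1 + 0  (stop)
So -3827/428 = [-9; 17, 8, 3].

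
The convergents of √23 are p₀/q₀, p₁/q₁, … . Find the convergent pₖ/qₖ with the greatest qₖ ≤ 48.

211/44

√23 = [4; 1, 3, 1, 8, …] (period length 4).
Convergents:
  p_0/q_0 = 4/1
  p_1/q_1 = 5/1
  p_2/q_2 = 19/4
  p_3/q_3 = 24/5
  p_4/q_4 = 211/44
  p_5/q_5 = 235/49
q_4 = 44 ≤ 48 < 49 = q_5, so the answer is 211/44.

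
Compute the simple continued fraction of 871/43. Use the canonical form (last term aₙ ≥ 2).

[20; 3, 1, 10]

871 = 20×43 + 11
43 = 3×11 + 10
11 = 1×10 + 1
10 = 10×1 + 0  (stop)
So 871/43 = [20; 3, 1, 10].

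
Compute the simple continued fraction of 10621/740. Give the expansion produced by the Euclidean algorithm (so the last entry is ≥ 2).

10621 = 14·740 + 261
740 = 2·261 + 218
261 = 1·218 + 43
218 = 5·43 + 3
43 = 14·3 + 1
3 = 3·1 + 0  (stop)
So 10621/740 = [14; 2, 1, 5, 14, 3].

[14; 2, 1, 5, 14, 3]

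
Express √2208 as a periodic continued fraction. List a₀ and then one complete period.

a₀ = ⌊√2208⌋ = 46.

[46; 1, 92]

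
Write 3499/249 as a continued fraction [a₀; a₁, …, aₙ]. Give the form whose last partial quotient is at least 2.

[14; 19, 6, 2]

3499 = 14×249 + 13
249 = 19×13 + 2
13 = 6×2 + 1
2 = 2×1 + 0  (stop)
So 3499/249 = [14; 19, 6, 2].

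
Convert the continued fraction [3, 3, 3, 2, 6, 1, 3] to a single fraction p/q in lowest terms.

Fold from the inside: start with 3/1.
  1 + 1/3 = 4/3
  6 + 3/4 = 27/4
  2 + 4/27 = 58/27
  3 + 27/58 = 201/58
  3 + 58/201 = 661/201
  3 + 201/661 = 2184/661

2184/661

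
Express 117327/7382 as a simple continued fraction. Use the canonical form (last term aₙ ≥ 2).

117327 = 15·7382 + 6597
7382 = 1·6597 + 785
6597 = 8·785 + 317
785 = 2·317 + 151
317 = 2·151 + 15
151 = 10·15 + 1
15 = 15·1 + 0  (stop)
So 117327/7382 = [15; 1, 8, 2, 2, 10, 15].

[15; 1, 8, 2, 2, 10, 15]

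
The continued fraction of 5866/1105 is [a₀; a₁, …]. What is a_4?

3

5866 = 5·1105 + 341   →  a_0 = 5
1105 = 3·341 + 82   →  a_1 = 3
341 = 4·82 + 13   →  a_2 = 4
82 = 6·13 + 4   →  a_3 = 6
13 = 3·4 + 1   →  a_4 = 3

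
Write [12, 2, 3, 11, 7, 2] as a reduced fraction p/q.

Using pₖ = aₖpₖ₋₁ + pₖ₋₂ and qₖ = aₖqₖ₋₁ + qₖ₋₂:
  k=0: a=12, p=12, q=1
  k=1: a=2, p=25, q=2
  k=2: a=3, p=87, q=7
  k=3: a=11, p=982, q=79
  k=4: a=7, p=6961, q=560
  k=5: a=2, p=14904, q=1199

14904/1199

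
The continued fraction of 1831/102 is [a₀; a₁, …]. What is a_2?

19

1831 = 17·102 + 97   →  a_0 = 17
102 = 1·97 + 5   →  a_1 = 1
97 = 19·5 + 2   →  a_2 = 19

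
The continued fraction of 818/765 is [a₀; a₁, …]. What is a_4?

3

818 = 1·765 + 53   →  a_0 = 1
765 = 14·53 + 23   →  a_1 = 14
53 = 2·23 + 7   →  a_2 = 2
23 = 3·7 + 2   →  a_3 = 3
7 = 3·2 + 1   →  a_4 = 3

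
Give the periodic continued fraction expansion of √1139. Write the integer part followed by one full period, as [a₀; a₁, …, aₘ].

[33; 1, 2, 1, 66]

a₀ = ⌊√1139⌋ = 33.
With m₀=0, d₀=1 and mₖ₊₁ = dₖaₖ − mₖ, dₖ₊₁ = (n − mₖ₊₁²)/dₖ, aₖ₊₁ = ⌊(a₀+mₖ₊₁)/dₖ₊₁⌋:
  k=1: m=33, d=50, a=1
  k=2: m=17, d=17, a=2
  k=3: m=17, d=50, a=1
  k=4: m=33, d=1, a=66
d=1 and a=2a₀=66 at k=4, so the next step gives (m, d) = (33, 50) again — its k=1 value — and the period has length 4.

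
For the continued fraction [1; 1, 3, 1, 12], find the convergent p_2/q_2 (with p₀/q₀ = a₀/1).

7/4

Using pₖ = aₖpₖ₋₁ + pₖ₋₂, qₖ = aₖqₖ₋₁ + qₖ₋₂ (with p₋₁=1, p₋₂=0, q₋₁=0, q₋₂=1):
  k=0: a=1, p=1, q=1
  k=1: a=1, p=2, q=1
  k=2: a=3, p=7, q=4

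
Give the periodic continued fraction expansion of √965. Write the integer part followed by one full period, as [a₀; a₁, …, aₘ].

a₀ = ⌊√965⌋ = 31.
With m₀=0, d₀=1 and mₖ₊₁ = dₖaₖ − mₖ, dₖ₊₁ = (n − mₖ₊₁²)/dₖ, aₖ₊₁ = ⌊(a₀+mₖ₊₁)/dₖ₊₁⌋:
  k=1: m=31, d=4, a=15
  k=2: m=29, d=31, a=1
  k=3: m=2, d=31, a=1
  k=4: m=29, d=4, a=15
  k=5: m=31, d=1, a=62
d=1 and a=2a₀=62 at k=5, so the next step gives (m, d) = (31, 4) again — its k=1 value — and the period has length 5.

[31; 15, 1, 1, 15, 62]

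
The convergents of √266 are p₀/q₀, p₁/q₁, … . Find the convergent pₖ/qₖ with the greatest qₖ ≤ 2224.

√266 = [16; 3, 4, 3, 32, …] (period length 4).
Convergents:
  p_0/q_0 = 16/1
  p_1/q_1 = 49/3
  p_2/q_2 = 212/13
  p_3/q_3 = 685/42
  p_4/q_4 = 22132/1357
  p_5/q_5 = 67081/4113
q_4 = 1357 ≤ 2224 < 4113 = q_5, so the answer is 22132/1357.

22132/1357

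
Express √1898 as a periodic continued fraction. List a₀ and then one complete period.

a₀ = ⌊√1898⌋ = 43.
With m₀=0, d₀=1 and mₖ₊₁ = dₖaₖ − mₖ, dₖ₊₁ = (n − mₖ₊₁²)/dₖ, aₖ₊₁ = ⌊(a₀+mₖ₊₁)/dₖ₊₁⌋:
  k=1: m=43, d=49, a=1
  k=2: m=6, d=38, a=1
  k=3: m=32, d=23, a=3
  k=4: m=37, d=23, a=3
  k=5: m=32, d=38, a=1
  k=6: m=6, d=49, a=1
  k=7: m=43, d=1, a=86
d=1 and a=2a₀=86 at k=7, so the next step gives (m, d) = (43, 49) again — its k=1 value — and the period has length 7.

[43; 1, 1, 3, 3, 1, 1, 86]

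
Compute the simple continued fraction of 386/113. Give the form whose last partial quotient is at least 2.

386 = 3·113 + 47
113 = 2·47 + 19
47 = 2·19 + 9
19 = 2·9 + 1
9 = 9·1 + 0  (stop)
So 386/113 = [3; 2, 2, 2, 9].

[3; 2, 2, 2, 9]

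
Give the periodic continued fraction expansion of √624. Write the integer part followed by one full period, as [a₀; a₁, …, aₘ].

[24; 1, 48]

a₀ = ⌊√624⌋ = 24.
With m₀=0, d₀=1 and mₖ₊₁ = dₖaₖ − mₖ, dₖ₊₁ = (n − mₖ₊₁²)/dₖ, aₖ₊₁ = ⌊(a₀+mₖ₊₁)/dₖ₊₁⌋:
  k=1: m=24, d=48, a=1
  k=2: m=24, d=1, a=48
d=1 and a=2a₀=48 at k=2, so the next step gives (m, d) = (24, 48) again — its k=1 value — and the period has length 2.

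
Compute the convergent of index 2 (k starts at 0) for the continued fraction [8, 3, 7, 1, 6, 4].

183/22

Using pₖ = aₖpₖ₋₁ + pₖ₋₂, qₖ = aₖqₖ₋₁ + qₖ₋₂ (with p₋₁=1, p₋₂=0, q₋₁=0, q₋₂=1):
  k=0: a=8, p=8, q=1
  k=1: a=3, p=25, q=3
  k=2: a=7, p=183, q=22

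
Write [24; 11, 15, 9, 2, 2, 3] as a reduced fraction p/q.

Using pₖ = aₖpₖ₋₁ + pₖ₋₂ and qₖ = aₖqₖ₋₁ + qₖ₋₂:
  k=0: a=24, p=24, q=1
  k=1: a=11, p=265, q=11
  k=2: a=15, p=3999, q=166
  k=3: a=9, p=36256, q=1505
  k=4: a=2, p=76511, q=3176
  k=5: a=2, p=189278, q=7857
  k=6: a=3, p=644345, q=26747

644345/26747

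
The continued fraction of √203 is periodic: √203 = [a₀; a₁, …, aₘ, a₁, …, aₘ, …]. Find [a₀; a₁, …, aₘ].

[14; 4, 28]

a₀ = ⌊√203⌋ = 14.
With m₀=0, d₀=1 and mₖ₊₁ = dₖaₖ − mₖ, dₖ₊₁ = (n − mₖ₊₁²)/dₖ, aₖ₊₁ = ⌊(a₀+mₖ₊₁)/dₖ₊₁⌋:
  k=1: m=14, d=7, a=4
  k=2: m=14, d=1, a=28
d=1 and a=2a₀=28 at k=2, so the next step gives (m, d) = (14, 7) again — its k=1 value — and the period has length 2.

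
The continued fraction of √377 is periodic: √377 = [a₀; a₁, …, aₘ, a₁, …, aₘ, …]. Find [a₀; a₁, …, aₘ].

[19; 2, 2, 2, 38]

a₀ = ⌊√377⌋ = 19.
With m₀=0, d₀=1 and mₖ₊₁ = dₖaₖ − mₖ, dₖ₊₁ = (n − mₖ₊₁²)/dₖ, aₖ₊₁ = ⌊(a₀+mₖ₊₁)/dₖ₊₁⌋:
  k=1: m=19, d=16, a=2
  k=2: m=13, d=13, a=2
  k=3: m=13, d=16, a=2
  k=4: m=19, d=1, a=38
d=1 and a=2a₀=38 at k=4, so the next step gives (m, d) = (19, 16) again — its k=1 value — and the period has length 4.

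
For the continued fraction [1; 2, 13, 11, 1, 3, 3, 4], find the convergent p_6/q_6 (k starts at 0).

Using pₖ = aₖpₖ₋₁ + pₖ₋₂, qₖ = aₖqₖ₋₁ + qₖ₋₂ (with p₋₁=1, p₋₂=0, q₋₁=0, q₋₂=1):
  k=0: a=1, p=1, q=1
  k=1: a=2, p=3, q=2
  k=2: a=13, p=40, q=27
  k=3: a=11, p=443, q=299
  k=4: a=1, p=483, q=326
  k=5: a=3, p=1892, q=1277
  k=6: a=3, p=6159, q=4157

6159/4157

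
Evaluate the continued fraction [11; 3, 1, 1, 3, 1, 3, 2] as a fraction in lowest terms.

3091/274

Using pₖ = aₖpₖ₋₁ + pₖ₋₂ and qₖ = aₖqₖ₋₁ + qₖ₋₂:
  k=0: a=11, p=11, q=1
  k=1: a=3, p=34, q=3
  k=2: a=1, p=45, q=4
  k=3: a=1, p=79, q=7
  k=4: a=3, p=282, q=25
  k=5: a=1, p=361, q=32
  k=6: a=3, p=1365, q=121
  k=7: a=2, p=3091, q=274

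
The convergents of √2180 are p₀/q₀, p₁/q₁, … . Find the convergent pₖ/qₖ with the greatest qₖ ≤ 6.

√2180 = [46; 1, 2, 4, 2, 1, 92, …] (period length 6).
Convergents:
  p_0/q_0 = 46/1
  p_1/q_1 = 47/1
  p_2/q_2 = 140/3
  p_3/q_3 = 607/13
q_2 = 3 ≤ 6 < 13 = q_3, so the answer is 140/3.

140/3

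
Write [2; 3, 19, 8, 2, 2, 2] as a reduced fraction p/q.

Fold from the inside: start with 2/1.
  2 + 1/2 = 5/2
  2 + 2/5 = 12/5
  8 + 5/12 = 101/12
  19 + 12/101 = 1931/101
  3 + 101/1931 = 5894/1931
  2 + 1931/5894 = 13719/5894

13719/5894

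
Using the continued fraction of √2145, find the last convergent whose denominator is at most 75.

√2145 = [46; 3, 5, 2, 5, 3, 92, …] (period length 6).
Convergents:
  p_0/q_0 = 46/1
  p_1/q_1 = 139/3
  p_2/q_2 = 741/16
  p_3/q_3 = 1621/35
  p_4/q_4 = 8846/191
q_3 = 35 ≤ 75 < 191 = q_4, so the answer is 1621/35.

1621/35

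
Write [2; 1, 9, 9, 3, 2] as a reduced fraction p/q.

Using pₖ = aₖpₖ₋₁ + pₖ₋₂ and qₖ = aₖqₖ₋₁ + qₖ₋₂:
  k=0: a=2, p=2, q=1
  k=1: a=1, p=3, q=1
  k=2: a=9, p=29, q=10
  k=3: a=9, p=264, q=91
  k=4: a=3, p=821, q=283
  k=5: a=2, p=1906, q=657

1906/657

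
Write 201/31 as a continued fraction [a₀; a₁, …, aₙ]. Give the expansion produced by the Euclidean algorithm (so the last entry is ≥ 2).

[6; 2, 15]

201 = 6*31 + 15
31 = 2*15 + 1
15 = 15*1 + 0  (stop)
So 201/31 = [6; 2, 15].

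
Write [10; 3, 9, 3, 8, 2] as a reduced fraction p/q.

15844/1535

Using pₖ = aₖpₖ₋₁ + pₖ₋₂ and qₖ = aₖqₖ₋₁ + qₖ₋₂:
  k=0: a=10, p=10, q=1
  k=1: a=3, p=31, q=3
  k=2: a=9, p=289, q=28
  k=3: a=3, p=898, q=87
  k=4: a=8, p=7473, q=724
  k=5: a=2, p=15844, q=1535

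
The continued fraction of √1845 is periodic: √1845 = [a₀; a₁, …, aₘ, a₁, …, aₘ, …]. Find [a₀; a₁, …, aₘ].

[42; 1, 20, 2, 20, 1, 84]

a₀ = ⌊√1845⌋ = 42.
With m₀=0, d₀=1 and mₖ₊₁ = dₖaₖ − mₖ, dₖ₊₁ = (n − mₖ₊₁²)/dₖ, aₖ₊₁ = ⌊(a₀+mₖ₊₁)/dₖ₊₁⌋:
  k=1: m=42, d=81, a=1
  k=2: m=39, d=4, a=20
  k=3: m=41, d=41, a=2
  k=4: m=41, d=4, a=20
  k=5: m=39, d=81, a=1
  k=6: m=42, d=1, a=84
d=1 and a=2a₀=84 at k=6, so the next step gives (m, d) = (42, 81) again — its k=1 value — and the period has length 6.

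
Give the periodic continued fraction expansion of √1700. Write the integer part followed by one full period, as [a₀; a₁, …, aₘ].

[41; 4, 3, 20, 3, 4, 82]

a₀ = ⌊√1700⌋ = 41.
With m₀=0, d₀=1 and mₖ₊₁ = dₖaₖ − mₖ, dₖ₊₁ = (n − mₖ₊₁²)/dₖ, aₖ₊₁ = ⌊(a₀+mₖ₊₁)/dₖ₊₁⌋:
  k=1: m=41, d=19, a=4
  k=2: m=35, d=25, a=3
  k=3: m=40, d=4, a=20
  k=4: m=40, d=25, a=3
  k=5: m=35, d=19, a=4
  k=6: m=41, d=1, a=82
d=1 and a=2a₀=82 at k=6, so the next step gives (m, d) = (41, 19) again — its k=1 value — and the period has length 6.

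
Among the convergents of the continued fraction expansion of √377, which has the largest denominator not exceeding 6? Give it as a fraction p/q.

97/5

√377 = [19; 2, 2, 2, 38, …] (period length 4).
Convergents:
  p_0/q_0 = 19/1
  p_1/q_1 = 39/2
  p_2/q_2 = 97/5
  p_3/q_3 = 233/12
q_2 = 5 ≤ 6 < 12 = q_3, so the answer is 97/5.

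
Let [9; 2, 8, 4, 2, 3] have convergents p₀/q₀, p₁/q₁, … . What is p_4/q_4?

1487/157

Using pₖ = aₖpₖ₋₁ + pₖ₋₂, qₖ = aₖqₖ₋₁ + qₖ₋₂ (with p₋₁=1, p₋₂=0, q₋₁=0, q₋₂=1):
  k=0: a=9, p=9, q=1
  k=1: a=2, p=19, q=2
  k=2: a=8, p=161, q=17
  k=3: a=4, p=663, q=70
  k=4: a=2, p=1487, q=157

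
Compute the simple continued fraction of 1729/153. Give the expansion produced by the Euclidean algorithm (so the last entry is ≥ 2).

1729 = 11·153 + 46
153 = 3·46 + 15
46 = 3·15 + 1
15 = 15·1 + 0  (stop)
So 1729/153 = [11; 3, 3, 15].

[11; 3, 3, 15]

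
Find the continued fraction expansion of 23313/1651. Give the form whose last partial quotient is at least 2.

23313 = 14*1651 + 199
1651 = 8*199 + 59
199 = 3*59 + 22
59 = 2*22 + 15
22 = 1*15 + 7
15 = 2*7 + 1
7 = 7*1 + 0  (stop)
So 23313/1651 = [14; 8, 3, 2, 1, 2, 7].

[14; 8, 3, 2, 1, 2, 7]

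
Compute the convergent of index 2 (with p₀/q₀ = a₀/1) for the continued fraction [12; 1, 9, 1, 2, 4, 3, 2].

Using pₖ = aₖpₖ₋₁ + pₖ₋₂, qₖ = aₖqₖ₋₁ + qₖ₋₂ (with p₋₁=1, p₋₂=0, q₋₁=0, q₋₂=1):
  k=0: a=12, p=12, q=1
  k=1: a=1, p=13, q=1
  k=2: a=9, p=129, q=10

129/10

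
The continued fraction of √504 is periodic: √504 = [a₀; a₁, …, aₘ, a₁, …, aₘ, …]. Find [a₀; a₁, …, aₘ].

[22; 2, 4, 2, 44]

a₀ = ⌊√504⌋ = 22.
With m₀=0, d₀=1 and mₖ₊₁ = dₖaₖ − mₖ, dₖ₊₁ = (n − mₖ₊₁²)/dₖ, aₖ₊₁ = ⌊(a₀+mₖ₊₁)/dₖ₊₁⌋:
  k=1: m=22, d=20, a=2
  k=2: m=18, d=9, a=4
  k=3: m=18, d=20, a=2
  k=4: m=22, d=1, a=44
d=1 and a=2a₀=44 at k=4, so the next step gives (m, d) = (22, 20) again — its k=1 value — and the period has length 4.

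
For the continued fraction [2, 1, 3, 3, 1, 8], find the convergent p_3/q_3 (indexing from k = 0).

36/13

Using pₖ = aₖpₖ₋₁ + pₖ₋₂, qₖ = aₖqₖ₋₁ + qₖ₋₂ (with p₋₁=1, p₋₂=0, q₋₁=0, q₋₂=1):
  k=0: a=2, p=2, q=1
  k=1: a=1, p=3, q=1
  k=2: a=3, p=11, q=4
  k=3: a=3, p=36, q=13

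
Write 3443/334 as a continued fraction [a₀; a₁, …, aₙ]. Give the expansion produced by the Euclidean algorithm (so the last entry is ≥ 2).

3443 = 10×334 + 103
334 = 3×103 + 25
103 = 4×25 + 3
25 = 8×3 + 1
3 = 3×1 + 0  (stop)
So 3443/334 = [10; 3, 4, 8, 3].

[10; 3, 4, 8, 3]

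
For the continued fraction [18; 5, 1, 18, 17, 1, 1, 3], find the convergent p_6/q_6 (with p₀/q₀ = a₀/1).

72073/3967

Using pₖ = aₖpₖ₋₁ + pₖ₋₂, qₖ = aₖqₖ₋₁ + qₖ₋₂ (with p₋₁=1, p₋₂=0, q₋₁=0, q₋₂=1):
  k=0: a=18, p=18, q=1
  k=1: a=5, p=91, q=5
  k=2: a=1, p=109, q=6
  k=3: a=18, p=2053, q=113
  k=4: a=17, p=35010, q=1927
  k=5: a=1, p=37063, q=2040
  k=6: a=1, p=72073, q=3967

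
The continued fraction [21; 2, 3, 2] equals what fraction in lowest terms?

343/16

Fold from the inside: start with 2/1.
  3 + 1/2 = 7/2
  2 + 2/7 = 16/7
  21 + 7/16 = 343/16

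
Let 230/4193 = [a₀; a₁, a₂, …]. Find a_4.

230 = 0·4193 + 230   →  a_0 = 0
4193 = 18·230 + 53   →  a_1 = 18
230 = 4·53 + 18   →  a_2 = 4
53 = 2·18 + 17   →  a_3 = 2
18 = 1·17 + 1   →  a_4 = 1

1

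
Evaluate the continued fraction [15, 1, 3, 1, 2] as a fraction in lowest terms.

221/14

Fold from the inside: start with 2/1.
  1 + 1/2 = 3/2
  3 + 2/3 = 11/3
  1 + 3/11 = 14/11
  15 + 11/14 = 221/14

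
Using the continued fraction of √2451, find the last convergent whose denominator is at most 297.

6535/132

√2451 = [49; 1, 1, 32, 1, 1, 98, …] (period length 6).
Convergents:
  p_0/q_0 = 49/1
  p_1/q_1 = 50/1
  p_2/q_2 = 99/2
  p_3/q_3 = 3218/65
  p_4/q_4 = 3317/67
  p_5/q_5 = 6535/132
  p_6/q_6 = 643747/13003
q_5 = 132 ≤ 297 < 13003 = q_6, so the answer is 6535/132.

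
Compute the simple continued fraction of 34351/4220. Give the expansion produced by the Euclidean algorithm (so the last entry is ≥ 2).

34351 = 8×4220 + 591
4220 = 7×591 + 83
591 = 7×83 + 10
83 = 8×10 + 3
10 = 3×3 + 1
3 = 3×1 + 0  (stop)
So 34351/4220 = [8; 7, 7, 8, 3, 3].

[8; 7, 7, 8, 3, 3]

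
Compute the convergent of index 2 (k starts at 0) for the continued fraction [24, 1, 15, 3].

399/16

Using pₖ = aₖpₖ₋₁ + pₖ₋₂, qₖ = aₖqₖ₋₁ + qₖ₋₂ (with p₋₁=1, p₋₂=0, q₋₁=0, q₋₂=1):
  k=0: a=24, p=24, q=1
  k=1: a=1, p=25, q=1
  k=2: a=15, p=399, q=16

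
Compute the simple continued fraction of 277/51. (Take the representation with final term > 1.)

277 = 5·51 + 22
51 = 2·22 + 7
22 = 3·7 + 1
7 = 7·1 + 0  (stop)
So 277/51 = [5; 2, 3, 7].

[5; 2, 3, 7]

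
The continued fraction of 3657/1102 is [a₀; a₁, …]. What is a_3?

3657 = 3·1102 + 351   →  a_0 = 3
1102 = 3·351 + 49   →  a_1 = 3
351 = 7·49 + 8   →  a_2 = 7
49 = 6·8 + 1   →  a_3 = 6

6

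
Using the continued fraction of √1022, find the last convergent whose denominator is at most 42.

√1022 = [31; 1, 30, 1, 62, …] (period length 4).
Convergents:
  p_0/q_0 = 31/1
  p_1/q_1 = 32/1
  p_2/q_2 = 991/31
  p_3/q_3 = 1023/32
  p_4/q_4 = 64417/2015
q_3 = 32 ≤ 42 < 2015 = q_4, so the answer is 1023/32.

1023/32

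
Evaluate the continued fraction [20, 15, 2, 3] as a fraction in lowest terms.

2167/108

Fold from the inside: start with 3/1.
  2 + 1/3 = 7/3
  15 + 3/7 = 108/7
  20 + 7/108 = 2167/108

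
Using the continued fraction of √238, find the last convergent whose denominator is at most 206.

1697/110

√238 = [15; 2, 2, 1, 14, 1, 2, 2, 30, …] (period length 8).
Convergents:
  p_0/q_0 = 15/1
  p_1/q_1 = 31/2
  p_2/q_2 = 77/5
  p_3/q_3 = 108/7
  p_4/q_4 = 1589/103
  p_5/q_5 = 1697/110
  p_6/q_6 = 4983/323
q_5 = 110 ≤ 206 < 323 = q_6, so the answer is 1697/110.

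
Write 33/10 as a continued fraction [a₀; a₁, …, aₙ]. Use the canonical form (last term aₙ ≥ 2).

[3; 3, 3]

33 = 3×10 + 3
10 = 3×3 + 1
3 = 3×1 + 0  (stop)
So 33/10 = [3; 3, 3].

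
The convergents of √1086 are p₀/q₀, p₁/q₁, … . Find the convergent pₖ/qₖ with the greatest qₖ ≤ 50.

√1086 = [32; 1, 20, 1, 64, …] (period length 4).
Convergents:
  p_0/q_0 = 32/1
  p_1/q_1 = 33/1
  p_2/q_2 = 692/21
  p_3/q_3 = 725/22
  p_4/q_4 = 47092/1429
q_3 = 22 ≤ 50 < 1429 = q_4, so the answer is 725/22.

725/22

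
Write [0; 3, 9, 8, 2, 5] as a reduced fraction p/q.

848/2637

Using pₖ = aₖpₖ₋₁ + pₖ₋₂ and qₖ = aₖqₖ₋₁ + qₖ₋₂:
  k=0: a=0, p=0, q=1
  k=1: a=3, p=1, q=3
  k=2: a=9, p=9, q=28
  k=3: a=8, p=73, q=227
  k=4: a=2, p=155, q=482
  k=5: a=5, p=848, q=2637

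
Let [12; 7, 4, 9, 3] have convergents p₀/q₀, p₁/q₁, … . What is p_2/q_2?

Using pₖ = aₖpₖ₋₁ + pₖ₋₂, qₖ = aₖqₖ₋₁ + qₖ₋₂ (with p₋₁=1, p₋₂=0, q₋₁=0, q₋₂=1):
  k=0: a=12, p=12, q=1
  k=1: a=7, p=85, q=7
  k=2: a=4, p=352, q=29

352/29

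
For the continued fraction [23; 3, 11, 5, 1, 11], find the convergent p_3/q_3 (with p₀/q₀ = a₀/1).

Using pₖ = aₖpₖ₋₁ + pₖ₋₂, qₖ = aₖqₖ₋₁ + qₖ₋₂ (with p₋₁=1, p₋₂=0, q₋₁=0, q₋₂=1):
  k=0: a=23, p=23, q=1
  k=1: a=3, p=70, q=3
  k=2: a=11, p=793, q=34
  k=3: a=5, p=4035, q=173

4035/173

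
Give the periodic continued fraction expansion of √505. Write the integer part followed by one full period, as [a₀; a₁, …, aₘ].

[22; 2, 8, 2, 44]

a₀ = ⌊√505⌋ = 22.
With m₀=0, d₀=1 and mₖ₊₁ = dₖaₖ − mₖ, dₖ₊₁ = (n − mₖ₊₁²)/dₖ, aₖ₊₁ = ⌊(a₀+mₖ₊₁)/dₖ₊₁⌋:
  k=1: m=22, d=21, a=2
  k=2: m=20, d=5, a=8
  k=3: m=20, d=21, a=2
  k=4: m=22, d=1, a=44
d=1 and a=2a₀=44 at k=4, so the next step gives (m, d) = (22, 21) again — its k=1 value — and the period has length 4.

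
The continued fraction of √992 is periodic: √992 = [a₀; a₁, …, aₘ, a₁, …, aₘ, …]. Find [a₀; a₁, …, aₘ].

[31; 2, 62]

a₀ = ⌊√992⌋ = 31.
With m₀=0, d₀=1 and mₖ₊₁ = dₖaₖ − mₖ, dₖ₊₁ = (n − mₖ₊₁²)/dₖ, aₖ₊₁ = ⌊(a₀+mₖ₊₁)/dₖ₊₁⌋:
  k=1: m=31, d=31, a=2
  k=2: m=31, d=1, a=62
d=1 and a=2a₀=62 at k=2, so the next step gives (m, d) = (31, 31) again — its k=1 value — and the period has length 2.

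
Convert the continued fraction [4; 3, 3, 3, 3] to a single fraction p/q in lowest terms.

469/109

Using pₖ = aₖpₖ₋₁ + pₖ₋₂ and qₖ = aₖqₖ₋₁ + qₖ₋₂:
  k=0: a=4, p=4, q=1
  k=1: a=3, p=13, q=3
  k=2: a=3, p=43, q=10
  k=3: a=3, p=142, q=33
  k=4: a=3, p=469, q=109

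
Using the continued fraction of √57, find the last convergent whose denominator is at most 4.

15/2

√57 = [7; 1, 1, 4, 1, 1, 14, …] (period length 6).
Convergents:
  p_0/q_0 = 7/1
  p_1/q_1 = 8/1
  p_2/q_2 = 15/2
  p_3/q_3 = 68/9
q_2 = 2 ≤ 4 < 9 = q_3, so the answer is 15/2.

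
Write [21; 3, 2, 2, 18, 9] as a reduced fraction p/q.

60347/2834

Fold from the inside: start with 9/1.
  18 + 1/9 = 163/9
  2 + 9/163 = 335/163
  2 + 163/335 = 833/335
  3 + 335/833 = 2834/833
  21 + 833/2834 = 60347/2834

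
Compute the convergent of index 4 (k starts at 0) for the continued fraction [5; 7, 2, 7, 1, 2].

652/127

Using pₖ = aₖpₖ₋₁ + pₖ₋₂, qₖ = aₖqₖ₋₁ + qₖ₋₂ (with p₋₁=1, p₋₂=0, q₋₁=0, q₋₂=1):
  k=0: a=5, p=5, q=1
  k=1: a=7, p=36, q=7
  k=2: a=2, p=77, q=15
  k=3: a=7, p=575, q=112
  k=4: a=1, p=652, q=127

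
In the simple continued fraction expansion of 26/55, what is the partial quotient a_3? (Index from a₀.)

26 = 0·55 + 26   →  a_0 = 0
55 = 2·26 + 3   →  a_1 = 2
26 = 8·3 + 2   →  a_2 = 8
3 = 1·2 + 1   →  a_3 = 1

1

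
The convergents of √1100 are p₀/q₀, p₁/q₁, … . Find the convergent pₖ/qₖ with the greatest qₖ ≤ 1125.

√1100 = [33; 6, 66, …] (period length 2).
Convergents:
  p_0/q_0 = 33/1
  p_1/q_1 = 199/6
  p_2/q_2 = 13167/397
  p_3/q_3 = 79201/2388
q_2 = 397 ≤ 1125 < 2388 = q_3, so the answer is 13167/397.

13167/397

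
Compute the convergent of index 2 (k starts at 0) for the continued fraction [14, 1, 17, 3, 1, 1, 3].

Using pₖ = aₖpₖ₋₁ + pₖ₋₂, qₖ = aₖqₖ₋₁ + qₖ₋₂ (with p₋₁=1, p₋₂=0, q₋₁=0, q₋₂=1):
  k=0: a=14, p=14, q=1
  k=1: a=1, p=15, q=1
  k=2: a=17, p=269, q=18

269/18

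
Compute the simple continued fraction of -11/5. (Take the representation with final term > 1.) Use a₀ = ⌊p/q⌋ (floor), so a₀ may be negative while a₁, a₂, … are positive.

[-3; 1, 4]

-11 = -3·5 + 4
5 = 1·4 + 1
4 = 4·1 + 0  (stop)
So -11/5 = [-3; 1, 4].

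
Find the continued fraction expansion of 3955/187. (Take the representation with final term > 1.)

[21; 6, 1, 2, 9]

3955 = 21·187 + 28
187 = 6·28 + 19
28 = 1·19 + 9
19 = 2·9 + 1
9 = 9·1 + 0  (stop)
So 3955/187 = [21; 6, 1, 2, 9].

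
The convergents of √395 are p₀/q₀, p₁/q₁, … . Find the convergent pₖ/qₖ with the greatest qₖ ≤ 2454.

44221/2225

√395 = [19; 1, 6, 1, 38, …] (period length 4).
Convergents:
  p_0/q_0 = 19/1
  p_1/q_1 = 20/1
  p_2/q_2 = 139/7
  p_3/q_3 = 159/8
  p_4/q_4 = 6181/311
  p_5/q_5 = 6340/319
  p_6/q_6 = 44221/2225
  p_7/q_7 = 50561/2544
q_6 = 2225 ≤ 2454 < 2544 = q_7, so the answer is 44221/2225.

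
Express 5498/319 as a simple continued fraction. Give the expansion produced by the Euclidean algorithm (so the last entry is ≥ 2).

5498 = 17·319 + 75
319 = 4·75 + 19
75 = 3·19 + 18
19 = 1·18 + 1
18 = 18·1 + 0  (stop)
So 5498/319 = [17; 4, 3, 1, 18].

[17; 4, 3, 1, 18]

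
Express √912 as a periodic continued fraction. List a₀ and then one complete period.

a₀ = ⌊√912⌋ = 30.
With m₀=0, d₀=1 and mₖ₊₁ = dₖaₖ − mₖ, dₖ₊₁ = (n − mₖ₊₁²)/dₖ, aₖ₊₁ = ⌊(a₀+mₖ₊₁)/dₖ₊₁⌋:
  k=1: m=30, d=12, a=5
  k=2: m=30, d=1, a=60
d=1 and a=2a₀=60 at k=2, so the next step gives (m, d) = (30, 12) again — its k=1 value — and the period has length 2.

[30; 5, 60]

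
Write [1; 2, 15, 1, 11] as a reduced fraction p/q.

585/394

Fold from the inside: start with 11/1.
  1 + 1/11 = 12/11
  15 + 11/12 = 191/12
  2 + 12/191 = 394/191
  1 + 191/394 = 585/394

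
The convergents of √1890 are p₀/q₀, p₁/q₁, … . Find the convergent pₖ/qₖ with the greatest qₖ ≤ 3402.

√1890 = [43; 2, 9, 6, 9, 2, 86, …] (period length 6).
Convergents:
  p_0/q_0 = 43/1
  p_1/q_1 = 87/2
  p_2/q_2 = 826/19
  p_3/q_3 = 5043/116
  p_4/q_4 = 46213/1063
  p_5/q_5 = 97469/2242
  p_6/q_6 = 8428547/193875
q_5 = 2242 ≤ 3402 < 193875 = q_6, so the answer is 97469/2242.

97469/2242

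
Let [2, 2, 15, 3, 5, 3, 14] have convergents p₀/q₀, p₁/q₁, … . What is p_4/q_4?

1257/506

Using pₖ = aₖpₖ₋₁ + pₖ₋₂, qₖ = aₖqₖ₋₁ + qₖ₋₂ (with p₋₁=1, p₋₂=0, q₋₁=0, q₋₂=1):
  k=0: a=2, p=2, q=1
  k=1: a=2, p=5, q=2
  k=2: a=15, p=77, q=31
  k=3: a=3, p=236, q=95
  k=4: a=5, p=1257, q=506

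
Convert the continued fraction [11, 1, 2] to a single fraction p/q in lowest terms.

Using pₖ = aₖpₖ₋₁ + pₖ₋₂ and qₖ = aₖqₖ₋₁ + qₖ₋₂:
  k=0: a=11, p=11, q=1
  k=1: a=1, p=12, q=1
  k=2: a=2, p=35, q=3

35/3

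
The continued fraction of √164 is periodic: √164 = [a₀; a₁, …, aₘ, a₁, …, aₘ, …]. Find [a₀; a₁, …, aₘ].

[12; 1, 4, 6, 4, 1, 24]

a₀ = ⌊√164⌋ = 12.
With m₀=0, d₀=1 and mₖ₊₁ = dₖaₖ − mₖ, dₖ₊₁ = (n − mₖ₊₁²)/dₖ, aₖ₊₁ = ⌊(a₀+mₖ₊₁)/dₖ₊₁⌋:
  k=1: m=12, d=20, a=1
  k=2: m=8, d=5, a=4
  k=3: m=12, d=4, a=6
  k=4: m=12, d=5, a=4
  k=5: m=8, d=20, a=1
  k=6: m=12, d=1, a=24
d=1 and a=2a₀=24 at k=6, so the next step gives (m, d) = (12, 20) again — its k=1 value — and the period has length 6.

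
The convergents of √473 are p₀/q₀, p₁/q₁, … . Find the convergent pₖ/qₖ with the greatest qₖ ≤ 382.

√473 = [21; 1, 2, 1, 42, …] (period length 4).
Convergents:
  p_0/q_0 = 21/1
  p_1/q_1 = 22/1
  p_2/q_2 = 65/3
  p_3/q_3 = 87/4
  p_4/q_4 = 3719/171
  p_5/q_5 = 3806/175
  p_6/q_6 = 11331/521
q_5 = 175 ≤ 382 < 521 = q_6, so the answer is 3806/175.

3806/175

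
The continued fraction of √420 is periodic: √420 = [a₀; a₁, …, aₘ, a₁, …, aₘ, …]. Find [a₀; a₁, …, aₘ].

a₀ = ⌊√420⌋ = 20.
With m₀=0, d₀=1 and mₖ₊₁ = dₖaₖ − mₖ, dₖ₊₁ = (n − mₖ₊₁²)/dₖ, aₖ₊₁ = ⌊(a₀+mₖ₊₁)/dₖ₊₁⌋:
  k=1: m=20, d=20, a=2
  k=2: m=20, d=1, a=40
d=1 and a=2a₀=40 at k=2, so the next step gives (m, d) = (20, 20) again — its k=1 value — and the period has length 2.

[20; 2, 40]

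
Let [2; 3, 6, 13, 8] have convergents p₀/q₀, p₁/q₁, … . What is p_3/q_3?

Using pₖ = aₖpₖ₋₁ + pₖ₋₂, qₖ = aₖqₖ₋₁ + qₖ₋₂ (with p₋₁=1, p₋₂=0, q₋₁=0, q₋₂=1):
  k=0: a=2, p=2, q=1
  k=1: a=3, p=7, q=3
  k=2: a=6, p=44, q=19
  k=3: a=13, p=579, q=250

579/250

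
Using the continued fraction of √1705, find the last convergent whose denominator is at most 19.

√1705 = [41; 3, 2, 3, 82, …] (period length 4).
Convergents:
  p_0/q_0 = 41/1
  p_1/q_1 = 124/3
  p_2/q_2 = 289/7
  p_3/q_3 = 991/24
q_2 = 7 ≤ 19 < 24 = q_3, so the answer is 289/7.

289/7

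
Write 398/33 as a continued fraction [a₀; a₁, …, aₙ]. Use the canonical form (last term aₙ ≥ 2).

398 = 12·33 + 2
33 = 16·2 + 1
2 = 2·1 + 0  (stop)
So 398/33 = [12; 16, 2].

[12; 16, 2]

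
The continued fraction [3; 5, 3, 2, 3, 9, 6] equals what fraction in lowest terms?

22983/7207

Using pₖ = aₖpₖ₋₁ + pₖ₋₂ and qₖ = aₖqₖ₋₁ + qₖ₋₂:
  k=0: a=3, p=3, q=1
  k=1: a=5, p=16, q=5
  k=2: a=3, p=51, q=16
  k=3: a=2, p=118, q=37
  k=4: a=3, p=405, q=127
  k=5: a=9, p=3763, q=1180
  k=6: a=6, p=22983, q=7207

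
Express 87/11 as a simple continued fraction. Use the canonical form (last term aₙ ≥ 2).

[7; 1, 10]

87 = 7×11 + 10
11 = 1×10 + 1
10 = 10×1 + 0  (stop)
So 87/11 = [7; 1, 10].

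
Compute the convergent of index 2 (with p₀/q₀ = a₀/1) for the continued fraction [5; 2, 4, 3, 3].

Using pₖ = aₖpₖ₋₁ + pₖ₋₂, qₖ = aₖqₖ₋₁ + qₖ₋₂ (with p₋₁=1, p₋₂=0, q₋₁=0, q₋₂=1):
  k=0: a=5, p=5, q=1
  k=1: a=2, p=11, q=2
  k=2: a=4, p=49, q=9

49/9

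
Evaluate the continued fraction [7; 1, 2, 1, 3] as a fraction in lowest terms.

Fold from the inside: start with 3/1.
  1 + 1/3 = 4/3
  2 + 3/4 = 11/4
  1 + 4/11 = 15/11
  7 + 11/15 = 116/15

116/15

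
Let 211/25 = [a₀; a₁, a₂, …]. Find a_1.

2

211 = 8·25 + 11   →  a_0 = 8
25 = 2·11 + 3   →  a_1 = 2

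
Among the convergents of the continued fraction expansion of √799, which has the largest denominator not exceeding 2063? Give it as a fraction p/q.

√799 = [28; 3, 1, 3, 56, …] (period length 4).
Convergents:
  p_0/q_0 = 28/1
  p_1/q_1 = 85/3
  p_2/q_2 = 113/4
  p_3/q_3 = 424/15
  p_4/q_4 = 23857/844
  p_5/q_5 = 71995/2547
q_4 = 844 ≤ 2063 < 2547 = q_5, so the answer is 23857/844.

23857/844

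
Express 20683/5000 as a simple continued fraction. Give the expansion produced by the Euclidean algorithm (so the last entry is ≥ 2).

[4; 7, 3, 8, 2, 2, 1, 3]

20683 = 4·5000 + 683
5000 = 7·683 + 219
683 = 3·219 + 26
219 = 8·26 + 11
26 = 2·11 + 4
11 = 2·4 + 3
4 = 1·3 + 1
3 = 3·1 + 0  (stop)
So 20683/5000 = [4; 7, 3, 8, 2, 2, 1, 3].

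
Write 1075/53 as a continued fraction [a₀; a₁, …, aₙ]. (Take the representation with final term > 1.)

1075 = 20×53 + 15
53 = 3×15 + 8
15 = 1×8 + 7
8 = 1×7 + 1
7 = 7×1 + 0  (stop)
So 1075/53 = [20; 3, 1, 1, 7].

[20; 3, 1, 1, 7]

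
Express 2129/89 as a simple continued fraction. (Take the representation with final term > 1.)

[23; 1, 11, 1, 2, 2]

2129 = 23×89 + 82
89 = 1×82 + 7
82 = 11×7 + 5
7 = 1×5 + 2
5 = 2×2 + 1
2 = 2×1 + 0  (stop)
So 2129/89 = [23; 1, 11, 1, 2, 2].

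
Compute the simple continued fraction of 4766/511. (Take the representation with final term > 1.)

[9; 3, 16, 1, 2, 3]

4766 = 9×511 + 167
511 = 3×167 + 10
167 = 16×10 + 7
10 = 1×7 + 3
7 = 2×3 + 1
3 = 3×1 + 0  (stop)
So 4766/511 = [9; 3, 16, 1, 2, 3].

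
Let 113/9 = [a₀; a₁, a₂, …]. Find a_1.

1

113 = 12·9 + 5   →  a_0 = 12
9 = 1·5 + 4   →  a_1 = 1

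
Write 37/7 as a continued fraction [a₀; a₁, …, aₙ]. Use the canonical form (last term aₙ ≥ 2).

[5; 3, 2]

37 = 5×7 + 2
7 = 3×2 + 1
2 = 2×1 + 0  (stop)
So 37/7 = [5; 3, 2].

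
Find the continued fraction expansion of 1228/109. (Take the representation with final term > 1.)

[11; 3, 1, 3, 7]

1228 = 11*109 + 29
109 = 3*29 + 22
29 = 1*22 + 7
22 = 3*7 + 1
7 = 7*1 + 0  (stop)
So 1228/109 = [11; 3, 1, 3, 7].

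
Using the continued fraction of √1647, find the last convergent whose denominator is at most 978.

39244/967

√1647 = [40; 1, 1, 2, 1, 1, 80, …] (period length 6).
Convergents:
  p_0/q_0 = 40/1
  p_1/q_1 = 41/1
  p_2/q_2 = 81/2
  p_3/q_3 = 203/5
  p_4/q_4 = 284/7
  p_5/q_5 = 487/12
  p_6/q_6 = 39244/967
  p_7/q_7 = 39731/979
q_6 = 967 ≤ 978 < 979 = q_7, so the answer is 39244/967.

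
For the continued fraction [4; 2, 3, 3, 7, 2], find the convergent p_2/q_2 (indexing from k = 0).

31/7

Using pₖ = aₖpₖ₋₁ + pₖ₋₂, qₖ = aₖqₖ₋₁ + qₖ₋₂ (with p₋₁=1, p₋₂=0, q₋₁=0, q₋₂=1):
  k=0: a=4, p=4, q=1
  k=1: a=2, p=9, q=2
  k=2: a=3, p=31, q=7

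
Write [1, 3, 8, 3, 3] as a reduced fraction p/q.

Fold from the inside: start with 3/1.
  3 + 1/3 = 10/3
  8 + 3/10 = 83/10
  3 + 10/83 = 259/83
  1 + 83/259 = 342/259

342/259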